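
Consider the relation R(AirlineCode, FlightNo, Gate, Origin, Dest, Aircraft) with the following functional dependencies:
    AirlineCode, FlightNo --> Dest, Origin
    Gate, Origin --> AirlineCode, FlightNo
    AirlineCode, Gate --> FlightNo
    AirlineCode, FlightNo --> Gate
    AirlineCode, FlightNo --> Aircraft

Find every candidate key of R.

Closure of {AirlineCode, FlightNo} is {Aircraft, AirlineCode, Dest, FlightNo, Gate, Origin}, the whole schema; {AirlineCode, FlightNo} is a candidate key.
Closure of {AirlineCode, Gate} is {Aircraft, AirlineCode, Dest, FlightNo, Gate, Origin}, the whole schema; {AirlineCode, Gate} is a candidate key.
Closure of {Gate, Origin} is {Aircraft, AirlineCode, Dest, FlightNo, Gate, Origin}, the whole schema; {Gate, Origin} is a candidate key.
These are minimal and exhaustive — every other superkey contains one of them.

{AirlineCode, FlightNo}, {AirlineCode, Gate}, {Gate, Origin}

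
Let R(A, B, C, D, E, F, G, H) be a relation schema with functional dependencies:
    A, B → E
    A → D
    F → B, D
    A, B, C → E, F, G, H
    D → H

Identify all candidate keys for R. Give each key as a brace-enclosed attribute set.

{A, B, C}, {A, C, F}

Attributes never on any right-hand side: {A, C} — every candidate key must contain all of them.
Closure of {A, B, C} is {A, B, C, D, E, F, G, H}, the whole schema; {A, B, C} is a candidate key.
Closure of {A, C, F} is {A, B, C, D, E, F, G, H}, the whole schema; {A, C, F} is a candidate key.
No proper subset of any of these is a key, and no other minimal superkey exists.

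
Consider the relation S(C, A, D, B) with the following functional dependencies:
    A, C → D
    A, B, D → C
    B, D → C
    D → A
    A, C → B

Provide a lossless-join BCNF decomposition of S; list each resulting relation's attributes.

{A, D}; {B, C, D}

Candidate keys of the original relation: {A, C}, {B, D}, {C, D}.
Within {A, B, C, D}: {D}⁺ ∩ {A, B, C, D} = {A, D}, not the whole set, so D → A violates BCNF; decompose into {A, D} and {B, C, D}.
{A, D}: every determinant is a superkey — BCNF.
{B, C, D}: every determinant is a superkey — BCNF.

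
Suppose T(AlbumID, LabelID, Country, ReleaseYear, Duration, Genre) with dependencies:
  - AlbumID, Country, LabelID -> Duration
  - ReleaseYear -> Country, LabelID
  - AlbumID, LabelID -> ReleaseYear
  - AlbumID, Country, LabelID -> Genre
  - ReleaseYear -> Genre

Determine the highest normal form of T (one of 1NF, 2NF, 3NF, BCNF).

1NF

Candidate keys: {AlbumID, LabelID}, {AlbumID, ReleaseYear}. Prime attributes: {AlbumID, LabelID, ReleaseYear}.
ReleaseYear -> Country, LabelID: {ReleaseYear}⁺ = {Country, Genre, LabelID, ReleaseYear}, which is not all of the attributes, so the left side is not a superkey — BCNF is violated.
ReleaseYear -> Country, LabelID has non-prime {Country} on the right and a non-superkey on the left, so 3NF fails.
The proper key subset {ReleaseYear} of {AlbumID, ReleaseYear} determines non-prime {Country, Genre}, so the relation is not even in 2NF.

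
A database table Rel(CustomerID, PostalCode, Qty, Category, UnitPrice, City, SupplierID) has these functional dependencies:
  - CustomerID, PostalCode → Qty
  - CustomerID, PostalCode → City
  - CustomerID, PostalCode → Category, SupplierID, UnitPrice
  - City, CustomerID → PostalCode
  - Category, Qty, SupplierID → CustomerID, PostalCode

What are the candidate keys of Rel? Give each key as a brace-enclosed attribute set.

{City, CustomerID}⁺ = {Category, City, CustomerID, PostalCode, Qty, SupplierID, UnitPrice}, which is every attribute, so {City, CustomerID} is a candidate key.
{CustomerID, PostalCode}⁺ = {Category, City, CustomerID, PostalCode, Qty, SupplierID, UnitPrice}, which is every attribute, so {CustomerID, PostalCode} is a candidate key.
{Category, Qty, SupplierID}⁺ = {Category, City, CustomerID, PostalCode, Qty, SupplierID, UnitPrice}, which is every attribute, so {Category, Qty, SupplierID} is a candidate key.
No proper subset of any of these is a key, and no other minimal superkey exists.

{Category, Qty, SupplierID}, {City, CustomerID}, {CustomerID, PostalCode}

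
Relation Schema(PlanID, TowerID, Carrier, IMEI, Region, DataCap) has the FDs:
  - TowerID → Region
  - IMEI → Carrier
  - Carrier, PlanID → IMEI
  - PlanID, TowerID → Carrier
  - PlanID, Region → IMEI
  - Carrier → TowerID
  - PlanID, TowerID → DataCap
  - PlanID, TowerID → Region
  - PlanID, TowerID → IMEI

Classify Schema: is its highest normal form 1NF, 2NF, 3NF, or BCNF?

Candidate keys: {Carrier, PlanID}, {IMEI, PlanID}, {PlanID, Region}, {PlanID, TowerID}. Prime attributes: {Carrier, IMEI, PlanID, Region, TowerID}.
TowerID → Region breaks BCNF: {TowerID}⁺ = {Region, TowerID}, so {TowerID} is not a superkey.
Since {Region} ⊆ prime attributes and every other non-superkey FD also has a prime right side, the schema is in 3NF.

3NF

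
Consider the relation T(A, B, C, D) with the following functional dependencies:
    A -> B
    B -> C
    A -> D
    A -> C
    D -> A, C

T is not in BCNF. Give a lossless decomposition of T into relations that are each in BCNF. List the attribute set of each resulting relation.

Candidate keys of the original relation: {A}, {D}.
In {A, B, C, D}, {B} is not a superkey ({B}⁺ restricted to this set is {B, C}), so split on B -> C into {B, C} and {A, B, D}.
{B, C} has no BCNF violation.
{A, B, D} has no BCNF violation.

{A, B, D}; {B, C}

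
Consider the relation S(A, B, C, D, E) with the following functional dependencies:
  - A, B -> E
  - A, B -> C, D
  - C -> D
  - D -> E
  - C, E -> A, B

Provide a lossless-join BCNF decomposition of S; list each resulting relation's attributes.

{A, B, C, D}; {D, E}

Candidate keys of the original relation: {A, B}, {C}.
Within {A, B, C, D, E}: {D}⁺ ∩ {A, B, C, D, E} = {D, E}, not the whole set, so D -> E violates BCNF; decompose into {D, E} and {A, B, C, D}.
{D, E} has no BCNF violation.
{A, B, C, D} has no BCNF violation.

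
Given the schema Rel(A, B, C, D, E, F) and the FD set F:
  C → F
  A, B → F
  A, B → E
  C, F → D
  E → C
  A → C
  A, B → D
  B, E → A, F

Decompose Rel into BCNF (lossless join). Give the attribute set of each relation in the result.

Candidate keys of the original relation: {A, B}, {B, E}.
{A, B, C, D, E, F}: {C} determines {C, D, F} here but is not a superkey — split on C → D, F, giving {C, D, F} and {A, B, C, E}.
{C, D, F}: every determinant is a superkey — BCNF.
{A, B, C, E}: {E} determines {C, E} here but is not a superkey — split on E → C, giving {C, E} and {A, B, E}.
{C, E}: every determinant is a superkey — BCNF.
{A, B, E}: every determinant is a superkey — BCNF.

{A, B, E}; {C, D, F}; {C, E}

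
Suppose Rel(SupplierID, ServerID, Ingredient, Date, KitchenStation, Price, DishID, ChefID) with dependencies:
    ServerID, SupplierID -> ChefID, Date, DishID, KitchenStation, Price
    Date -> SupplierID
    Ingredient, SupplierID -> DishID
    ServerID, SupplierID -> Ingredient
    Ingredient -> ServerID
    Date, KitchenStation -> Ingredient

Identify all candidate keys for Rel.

{Date, Ingredient}, {Date, KitchenStation}, {Date, ServerID}, {Ingredient, SupplierID}, {ServerID, SupplierID}

Closure of {Date, Ingredient} is {ChefID, Date, DishID, Ingredient, KitchenStation, Price, ServerID, SupplierID}, the whole schema; {Date, Ingredient} is a candidate key.
Closure of {Date, KitchenStation} is {ChefID, Date, DishID, Ingredient, KitchenStation, Price, ServerID, SupplierID}, the whole schema; {Date, KitchenStation} is a candidate key.
Closure of {Date, ServerID} is {ChefID, Date, DishID, Ingredient, KitchenStation, Price, ServerID, SupplierID}, the whole schema; {Date, ServerID} is a candidate key.
Closure of {Ingredient, SupplierID} is {ChefID, Date, DishID, Ingredient, KitchenStation, Price, ServerID, SupplierID}, the whole schema; {Ingredient, SupplierID} is a candidate key.
Closure of {ServerID, SupplierID} is {ChefID, Date, DishID, Ingredient, KitchenStation, Price, ServerID, SupplierID}, the whole schema; {ServerID, SupplierID} is a candidate key.
Any other superkey properly contains one of these, so there are no further candidate keys.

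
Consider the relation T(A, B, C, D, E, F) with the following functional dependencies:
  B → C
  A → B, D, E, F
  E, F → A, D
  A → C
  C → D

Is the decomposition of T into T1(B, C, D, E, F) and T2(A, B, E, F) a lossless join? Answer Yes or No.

Yes

Common attributes: {B, E, F}; their closure is {A, B, C, D, E, F}.
T1 is contained in that closure, so T1 ∩ T2 → T1 holds and the join is lossless.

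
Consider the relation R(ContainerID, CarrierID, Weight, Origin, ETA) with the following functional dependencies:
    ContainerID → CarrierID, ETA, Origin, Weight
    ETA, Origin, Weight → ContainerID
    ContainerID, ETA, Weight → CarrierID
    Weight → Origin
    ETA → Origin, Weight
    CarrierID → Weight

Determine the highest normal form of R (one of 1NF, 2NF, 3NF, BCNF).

Candidate keys: {ContainerID}, {ETA}. Prime attributes: {ContainerID, ETA}.
Weight → Origin breaks BCNF: {Weight}⁺ = {Origin, Weight}, so {Weight} is not a superkey.
Weight → Origin has non-prime {Origin} on the right and a non-superkey on the left, so 3NF fails.
Every candidate key is a single attribute, so no partial dependency is possible; 2NF holds.

2NF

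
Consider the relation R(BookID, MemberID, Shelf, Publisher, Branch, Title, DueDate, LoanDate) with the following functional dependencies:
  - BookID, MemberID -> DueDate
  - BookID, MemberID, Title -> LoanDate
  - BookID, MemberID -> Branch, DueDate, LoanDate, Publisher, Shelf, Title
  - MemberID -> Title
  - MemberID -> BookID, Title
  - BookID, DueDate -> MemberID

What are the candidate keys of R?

{BookID, DueDate}, {MemberID}

{MemberID}⁺ = {BookID, Branch, DueDate, LoanDate, MemberID, Publisher, Shelf, Title}, which is every attribute, so {MemberID} is a candidate key.
{BookID, DueDate}⁺ = {BookID, Branch, DueDate, LoanDate, MemberID, Publisher, Shelf, Title}, which is every attribute, so {BookID, DueDate} is a candidate key.
Any other superkey properly contains one of these, so there are no further candidate keys.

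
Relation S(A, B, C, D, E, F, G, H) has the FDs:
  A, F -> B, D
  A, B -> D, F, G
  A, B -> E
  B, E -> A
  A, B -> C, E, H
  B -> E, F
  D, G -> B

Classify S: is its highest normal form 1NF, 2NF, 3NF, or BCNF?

BCNF

Candidate keys: {A, F}, {B}, {D, G}. Prime attributes: {A, B, D, F, G}.
The left-hand side of every FD is a superkey, so BCNF is satisfied.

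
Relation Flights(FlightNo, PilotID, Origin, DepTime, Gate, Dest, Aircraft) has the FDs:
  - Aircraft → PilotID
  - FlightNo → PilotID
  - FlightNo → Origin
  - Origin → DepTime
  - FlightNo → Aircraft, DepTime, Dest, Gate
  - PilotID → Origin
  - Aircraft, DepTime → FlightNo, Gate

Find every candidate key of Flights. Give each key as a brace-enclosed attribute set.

{Aircraft}, {FlightNo}

Closure of {Aircraft} is {Aircraft, DepTime, Dest, FlightNo, Gate, Origin, PilotID}, the whole schema; {Aircraft} is a candidate key.
Closure of {FlightNo} is {Aircraft, DepTime, Dest, FlightNo, Gate, Origin, PilotID}, the whole schema; {FlightNo} is a candidate key.
These are minimal and exhaustive — every other superkey contains one of them.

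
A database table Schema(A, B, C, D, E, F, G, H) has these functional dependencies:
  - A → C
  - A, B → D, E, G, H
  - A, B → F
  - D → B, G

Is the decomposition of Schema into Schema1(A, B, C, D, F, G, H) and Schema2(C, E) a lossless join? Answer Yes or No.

The shared attributes are {C} and {C}⁺ = {C}.
Schema1 ⊄ {C} and Schema2 ⊄ {C}, so the split is lossy.

No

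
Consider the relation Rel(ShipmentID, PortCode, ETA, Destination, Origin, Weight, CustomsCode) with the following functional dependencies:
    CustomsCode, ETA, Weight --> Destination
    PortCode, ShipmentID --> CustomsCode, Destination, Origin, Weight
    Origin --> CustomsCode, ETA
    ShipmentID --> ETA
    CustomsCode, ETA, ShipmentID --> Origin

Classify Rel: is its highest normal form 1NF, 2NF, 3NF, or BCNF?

1NF

Candidate key: {PortCode, ShipmentID}. Prime attributes: {PortCode, ShipmentID}.
CustomsCode, ETA, Weight --> Destination: {CustomsCode, ETA, Weight}⁺ = {CustomsCode, Destination, ETA, Weight}, which is not all of the attributes, so the left side is not a superkey — BCNF is violated.
CustomsCode, ETA, Weight --> Destination determines the non-prime attribute {Destination} from a non-superkey — 3NF is violated.
Since {ShipmentID} ⊂ {PortCode, ShipmentID} and {ShipmentID}⁺ ⊇ {ETA} with {ETA} non-prime, there is a partial dependency; 2NF fails.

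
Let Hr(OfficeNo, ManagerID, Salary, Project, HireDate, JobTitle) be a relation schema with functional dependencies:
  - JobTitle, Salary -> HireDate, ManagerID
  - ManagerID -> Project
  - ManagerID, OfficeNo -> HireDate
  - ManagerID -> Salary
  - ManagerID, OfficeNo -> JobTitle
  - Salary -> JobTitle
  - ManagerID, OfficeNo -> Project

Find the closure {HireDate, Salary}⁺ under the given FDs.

Start with {HireDate, Salary}.
Salary -> JobTitle applies; add {JobTitle} → now {HireDate, JobTitle, Salary}.
JobTitle, Salary -> HireDate, ManagerID applies; add {ManagerID} → now {HireDate, JobTitle, ManagerID, Salary}.
ManagerID -> Project applies; add {Project} → now {HireDate, JobTitle, ManagerID, Project, Salary}.
No further FD applies.

{HireDate, JobTitle, ManagerID, Project, Salary}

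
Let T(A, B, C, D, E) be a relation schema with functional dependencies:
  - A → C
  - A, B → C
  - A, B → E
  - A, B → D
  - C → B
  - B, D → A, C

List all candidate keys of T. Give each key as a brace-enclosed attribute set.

{A}, {B, D}, {C, D}

{A}⁺ = {A, B, C, D, E} — all of the relation — so {A} is a candidate key.
{B, D}⁺ = {A, B, C, D, E} — all of the relation — so {B, D} is a candidate key.
{C, D}⁺ = {A, B, C, D, E} — all of the relation — so {C, D} is a candidate key.
Any other superkey properly contains one of these, so there are no further candidate keys.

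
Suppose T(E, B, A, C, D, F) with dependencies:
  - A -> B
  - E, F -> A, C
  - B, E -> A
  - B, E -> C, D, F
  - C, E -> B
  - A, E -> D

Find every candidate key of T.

No FD produces {E}, so it must be in every candidate key.
{A, E}⁺ = {A, B, C, D, E, F} — all of the relation — so {A, E} is a candidate key.
{B, E}⁺ = {A, B, C, D, E, F} — all of the relation — so {B, E} is a candidate key.
{C, E}⁺ = {A, B, C, D, E, F} — all of the relation — so {C, E} is a candidate key.
{E, F}⁺ = {A, B, C, D, E, F} — all of the relation — so {E, F} is a candidate key.
These are minimal and exhaustive — every other superkey contains one of them.

{A, E}, {B, E}, {C, E}, {E, F}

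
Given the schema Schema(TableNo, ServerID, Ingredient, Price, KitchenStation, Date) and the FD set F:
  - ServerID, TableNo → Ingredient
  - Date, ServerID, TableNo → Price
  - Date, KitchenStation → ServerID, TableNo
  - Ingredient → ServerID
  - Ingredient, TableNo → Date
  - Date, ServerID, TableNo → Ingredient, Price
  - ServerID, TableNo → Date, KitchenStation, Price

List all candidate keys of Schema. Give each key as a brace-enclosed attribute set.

{Date, KitchenStation}, {Ingredient, TableNo}, {ServerID, TableNo}

{Date, KitchenStation}⁺ = {Date, Ingredient, KitchenStation, Price, ServerID, TableNo}, which is every attribute, so {Date, KitchenStation} is a candidate key.
{Ingredient, TableNo}⁺ = {Date, Ingredient, KitchenStation, Price, ServerID, TableNo}, which is every attribute, so {Ingredient, TableNo} is a candidate key.
{ServerID, TableNo}⁺ = {Date, Ingredient, KitchenStation, Price, ServerID, TableNo}, which is every attribute, so {ServerID, TableNo} is a candidate key.
Any other superkey properly contains one of these, so there are no further candidate keys.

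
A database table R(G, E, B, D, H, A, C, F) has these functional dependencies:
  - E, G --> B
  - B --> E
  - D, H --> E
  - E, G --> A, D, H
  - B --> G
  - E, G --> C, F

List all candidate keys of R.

{B}, {D, G, H}, {E, G}

{B}⁺ = {A, B, C, D, E, F, G, H}, which is every attribute, so {B} is a candidate key.
{E, G}⁺ = {A, B, C, D, E, F, G, H}, which is every attribute, so {E, G} is a candidate key.
{D, G, H}⁺ = {A, B, C, D, E, F, G, H}, which is every attribute, so {D, G, H} is a candidate key.
These are minimal and exhaustive — every other superkey contains one of them.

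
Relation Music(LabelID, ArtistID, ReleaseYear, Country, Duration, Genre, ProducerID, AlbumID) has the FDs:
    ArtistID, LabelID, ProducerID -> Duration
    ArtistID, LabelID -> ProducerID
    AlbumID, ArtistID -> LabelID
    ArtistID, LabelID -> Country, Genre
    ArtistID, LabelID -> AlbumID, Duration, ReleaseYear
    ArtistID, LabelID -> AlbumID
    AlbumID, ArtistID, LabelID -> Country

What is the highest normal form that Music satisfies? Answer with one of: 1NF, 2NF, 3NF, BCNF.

Candidate keys: {AlbumID, ArtistID}, {ArtistID, LabelID}. Prime attributes: {AlbumID, ArtistID, LabelID}.
Every FD has a superkey on the left, so the relation is in BCNF.

BCNF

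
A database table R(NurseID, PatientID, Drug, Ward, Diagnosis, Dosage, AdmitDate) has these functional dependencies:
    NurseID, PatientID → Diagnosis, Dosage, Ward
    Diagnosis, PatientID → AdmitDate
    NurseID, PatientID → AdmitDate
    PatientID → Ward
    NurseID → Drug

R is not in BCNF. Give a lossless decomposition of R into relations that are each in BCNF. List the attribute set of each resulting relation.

Candidate key of the original relation: {NurseID, PatientID}.
{AdmitDate, Diagnosis, Dosage, Drug, NurseID, PatientID, Ward}: {Diagnosis, PatientID} determines {AdmitDate, Diagnosis, PatientID, Ward} here but is not a superkey — split on Diagnosis, PatientID → AdmitDate, Ward, giving {AdmitDate, Diagnosis, PatientID, Ward} and {Diagnosis, Dosage, Drug, NurseID, PatientID}.
{AdmitDate, Diagnosis, PatientID, Ward}: {PatientID} determines {PatientID, Ward} here but is not a superkey — split on PatientID → Ward, giving {PatientID, Ward} and {AdmitDate, Diagnosis, PatientID}.
{PatientID, Ward} is in BCNF.
{AdmitDate, Diagnosis, PatientID} is in BCNF.
{Diagnosis, Dosage, Drug, NurseID, PatientID}: {NurseID} determines {Drug, NurseID} here but is not a superkey — split on NurseID → Drug, giving {Drug, NurseID} and {Diagnosis, Dosage, NurseID, PatientID}.
{Drug, NurseID} is in BCNF.
{Diagnosis, Dosage, NurseID, PatientID} is in BCNF.

{AdmitDate, Diagnosis, PatientID}; {Diagnosis, Dosage, NurseID, PatientID}; {Drug, NurseID}; {PatientID, Ward}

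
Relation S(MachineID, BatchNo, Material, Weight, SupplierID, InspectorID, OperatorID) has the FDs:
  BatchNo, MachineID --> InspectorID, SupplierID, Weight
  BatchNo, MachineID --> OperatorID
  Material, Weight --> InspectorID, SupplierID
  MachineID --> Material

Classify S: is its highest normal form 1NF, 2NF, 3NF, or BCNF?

1NF

Candidate key: {BatchNo, MachineID}. Prime attributes: {BatchNo, MachineID}.
Material, Weight --> InspectorID, SupplierID breaks BCNF: {Material, Weight}⁺ = {InspectorID, Material, SupplierID, Weight}, so {Material, Weight} is not a superkey.
Because {InspectorID, SupplierID} are non-prime and the left side of Material, Weight --> InspectorID, SupplierID is not a superkey, the relation is not in 3NF.
{MachineID} is a proper subset of the key {BatchNo, MachineID}, and {MachineID}⁺ contains the non-prime attribute {Material} — a partial dependency, so 2NF is violated.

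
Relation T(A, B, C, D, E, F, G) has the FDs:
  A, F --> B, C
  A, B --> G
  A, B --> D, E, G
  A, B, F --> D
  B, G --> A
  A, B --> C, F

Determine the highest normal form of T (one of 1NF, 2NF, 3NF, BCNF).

BCNF

Candidate keys: {A, B}, {A, F}, {B, G}. Prime attributes: {A, B, F, G}.
The left-hand side of every FD is a superkey, so BCNF is satisfied.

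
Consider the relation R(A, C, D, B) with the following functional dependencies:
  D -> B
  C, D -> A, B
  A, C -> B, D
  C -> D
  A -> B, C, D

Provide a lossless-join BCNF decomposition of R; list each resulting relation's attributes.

Candidate keys of the original relation: {A}, {C}.
{A, B, C, D}: {D} determines {B, D} here but is not a superkey — split on D -> B, giving {B, D} and {A, C, D}.
{B, D}: every determinant is a superkey — BCNF.
{A, C, D}: every determinant is a superkey — BCNF.

{A, C, D}; {B, D}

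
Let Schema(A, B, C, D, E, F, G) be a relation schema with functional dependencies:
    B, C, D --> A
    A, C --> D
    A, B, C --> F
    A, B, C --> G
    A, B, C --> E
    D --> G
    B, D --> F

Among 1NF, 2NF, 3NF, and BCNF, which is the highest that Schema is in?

1NF

Candidate keys: {A, B, C}, {B, C, D}. Prime attributes: {A, B, C, D}.
A, C --> D: {A, C}⁺ = {A, C, D, G}, which is not all of the attributes, so the left side is not a superkey — BCNF is violated.
Because {G} is non-prime and the left side of D --> G is not a superkey, the relation is not in 3NF.
{A, C} is a proper subset of the key {A, B, C}, and {A, C}⁺ contains the non-prime attribute {G} — a partial dependency, so 2NF is violated.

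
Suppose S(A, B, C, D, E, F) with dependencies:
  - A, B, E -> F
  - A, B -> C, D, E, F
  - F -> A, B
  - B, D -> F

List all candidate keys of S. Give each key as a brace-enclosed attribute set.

{F}⁺ = {A, B, C, D, E, F}, which is every attribute, so {F} is a candidate key.
{A, B}⁺ = {A, B, C, D, E, F}, which is every attribute, so {A, B} is a candidate key.
{B, D}⁺ = {A, B, C, D, E, F}, which is every attribute, so {B, D} is a candidate key.
No proper subset of any of these is a key, and no other minimal superkey exists.

{A, B}, {B, D}, {F}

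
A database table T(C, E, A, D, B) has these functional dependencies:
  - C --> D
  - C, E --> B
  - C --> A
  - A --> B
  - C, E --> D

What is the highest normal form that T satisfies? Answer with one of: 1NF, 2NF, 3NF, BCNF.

1NF

Candidate key: {C, E}. Prime attributes: {C, E}.
C --> D: {C}⁺ = {A, B, C, D}, which is not all of the attributes, so the left side is not a superkey — BCNF is violated.
C --> D has non-prime {D} on the right and a non-superkey on the left, so 3NF fails.
Since {C} ⊂ {C, E} and {C}⁺ ⊇ {A, B, D} with {A, B, D} non-prime, there is a partial dependency; 2NF fails.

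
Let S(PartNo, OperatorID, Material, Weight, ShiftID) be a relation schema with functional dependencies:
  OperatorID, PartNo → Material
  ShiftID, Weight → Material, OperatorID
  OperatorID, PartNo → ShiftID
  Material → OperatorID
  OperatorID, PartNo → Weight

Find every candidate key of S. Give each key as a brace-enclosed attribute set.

{PartNo} never appears on the right of any FD, so every key must include it.
{Material, PartNo} is a candidate key since {Material, PartNo}⁺ = {Material, OperatorID, PartNo, ShiftID, Weight} covers every attribute.
{OperatorID, PartNo} is a candidate key since {OperatorID, PartNo}⁺ = {Material, OperatorID, PartNo, ShiftID, Weight} covers every attribute.
{PartNo, ShiftID, Weight} is a candidate key since {PartNo, ShiftID, Weight}⁺ = {Material, OperatorID, PartNo, ShiftID, Weight} covers every attribute.
Any other superkey properly contains one of these, so there are no further candidate keys.

{Material, PartNo}, {OperatorID, PartNo}, {PartNo, ShiftID, Weight}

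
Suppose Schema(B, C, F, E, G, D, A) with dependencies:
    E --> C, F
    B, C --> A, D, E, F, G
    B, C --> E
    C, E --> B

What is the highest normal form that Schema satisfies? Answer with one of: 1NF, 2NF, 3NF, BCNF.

Candidate keys: {B, C}, {E}. Prime attributes: {B, C, E}.
Each dependency's left side is a superkey — BCNF holds.

BCNF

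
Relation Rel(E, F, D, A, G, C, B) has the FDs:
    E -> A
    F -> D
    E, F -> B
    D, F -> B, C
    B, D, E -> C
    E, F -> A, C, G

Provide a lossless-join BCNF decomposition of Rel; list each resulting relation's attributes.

{A, E}; {B, C, D, F}; {E, F, G}

Candidate key of the original relation: {E, F}.
Within {A, B, C, D, E, F, G}: {E}⁺ ∩ {A, B, C, D, E, F, G} = {A, E}, not the whole set, so E -> A violates BCNF; decompose into {A, E} and {B, C, D, E, F, G}.
{A, E} is in BCNF.
Within {B, C, D, E, F, G}: {F}⁺ ∩ {B, C, D, E, F, G} = {B, C, D, F}, not the whole set, so F -> B, C, D violates BCNF; decompose into {B, C, D, F} and {E, F, G}.
{B, C, D, F} is in BCNF.
{E, F, G} is in BCNF.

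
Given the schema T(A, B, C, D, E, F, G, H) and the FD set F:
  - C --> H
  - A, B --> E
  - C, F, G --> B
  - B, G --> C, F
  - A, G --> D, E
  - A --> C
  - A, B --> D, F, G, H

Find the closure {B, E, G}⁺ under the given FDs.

{B, C, E, F, G, H}

Start with {B, E, G}.
B, G --> C, F applies; add {C, F} → now {B, C, E, F, G}.
C --> H applies; add {H} → now {B, C, E, F, G, H}.
No further FD applies.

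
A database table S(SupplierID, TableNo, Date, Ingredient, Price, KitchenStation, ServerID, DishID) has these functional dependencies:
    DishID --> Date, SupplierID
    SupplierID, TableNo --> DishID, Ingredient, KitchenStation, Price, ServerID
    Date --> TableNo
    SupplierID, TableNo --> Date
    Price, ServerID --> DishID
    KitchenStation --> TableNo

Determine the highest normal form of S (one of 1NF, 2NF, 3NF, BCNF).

Candidate keys: {Date, SupplierID}, {DishID}, {KitchenStation, SupplierID}, {Price, ServerID}, {SupplierID, TableNo}. Prime attributes: {Date, DishID, KitchenStation, Price, ServerID, SupplierID, TableNo}.
For Date --> TableNo we have {Date}⁺ = {Date, TableNo}; {Date} is not a superkey, so BCNF fails.
Since {TableNo} ⊆ prime attributes and every other non-superkey FD also has a prime right side, the schema is in 3NF.

3NF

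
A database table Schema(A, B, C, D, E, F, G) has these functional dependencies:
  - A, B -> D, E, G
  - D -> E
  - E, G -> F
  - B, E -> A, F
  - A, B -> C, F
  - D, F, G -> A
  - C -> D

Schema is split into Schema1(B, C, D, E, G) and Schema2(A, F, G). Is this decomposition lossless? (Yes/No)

No

Common attributes: {G}; their closure is {G}.
Schema1 ⊄ {G} and Schema2 ⊄ {G}, so the split is lossy.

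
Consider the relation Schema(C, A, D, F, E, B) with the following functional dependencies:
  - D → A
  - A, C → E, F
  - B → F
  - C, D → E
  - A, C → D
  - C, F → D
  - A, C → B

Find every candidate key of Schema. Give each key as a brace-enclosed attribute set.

{A, C}, {B, C}, {C, D}, {C, F}

{C} never appears on the right of any FD, so every key must include it.
{A, C} is a candidate key since {A, C}⁺ = {A, B, C, D, E, F} covers every attribute.
{B, C} is a candidate key since {B, C}⁺ = {A, B, C, D, E, F} covers every attribute.
{C, D} is a candidate key since {C, D}⁺ = {A, B, C, D, E, F} covers every attribute.
{C, F} is a candidate key since {C, F}⁺ = {A, B, C, D, E, F} covers every attribute.
These are minimal and exhaustive — every other superkey contains one of them.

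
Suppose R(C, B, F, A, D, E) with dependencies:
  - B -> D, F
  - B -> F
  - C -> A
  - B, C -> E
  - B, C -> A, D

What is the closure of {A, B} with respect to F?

{A, B, D, F}

Start with {A, B}.
B -> D, F applies; add {D, F} → now {A, B, D, F}.
No further FD applies.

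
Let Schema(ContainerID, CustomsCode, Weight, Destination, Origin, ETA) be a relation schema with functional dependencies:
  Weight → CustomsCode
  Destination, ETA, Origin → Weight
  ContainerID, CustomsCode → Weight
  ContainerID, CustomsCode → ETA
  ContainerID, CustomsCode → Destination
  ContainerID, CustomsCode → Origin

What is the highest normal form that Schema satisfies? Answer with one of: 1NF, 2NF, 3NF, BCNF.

Candidate keys: {ContainerID, CustomsCode}, {ContainerID, Destination, ETA, Origin}, {ContainerID, Weight}. Prime attributes: {ContainerID, CustomsCode, Destination, ETA, Origin, Weight}.
Weight → CustomsCode: {Weight}⁺ = {CustomsCode, Weight}, which is not all of the attributes, so the left side is not a superkey — BCNF is violated.
Since {CustomsCode} ⊆ prime attributes and every other non-superkey FD also has a prime right side, the schema is in 3NF.

3NF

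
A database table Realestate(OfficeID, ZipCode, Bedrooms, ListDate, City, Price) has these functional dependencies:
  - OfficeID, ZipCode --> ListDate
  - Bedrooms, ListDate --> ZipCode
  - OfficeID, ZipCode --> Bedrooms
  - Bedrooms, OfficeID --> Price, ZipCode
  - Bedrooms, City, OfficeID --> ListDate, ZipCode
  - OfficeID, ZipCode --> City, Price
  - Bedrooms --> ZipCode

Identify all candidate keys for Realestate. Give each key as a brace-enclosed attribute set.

{OfficeID} never appears on the right of any FD, so every key must include it.
{Bedrooms, OfficeID}⁺ = {Bedrooms, City, ListDate, OfficeID, Price, ZipCode} — all of the relation — so {Bedrooms, OfficeID} is a candidate key.
{OfficeID, ZipCode}⁺ = {Bedrooms, City, ListDate, OfficeID, Price, ZipCode} — all of the relation — so {OfficeID, ZipCode} is a candidate key.
No proper subset of any of these is a key, and no other minimal superkey exists.

{Bedrooms, OfficeID}, {OfficeID, ZipCode}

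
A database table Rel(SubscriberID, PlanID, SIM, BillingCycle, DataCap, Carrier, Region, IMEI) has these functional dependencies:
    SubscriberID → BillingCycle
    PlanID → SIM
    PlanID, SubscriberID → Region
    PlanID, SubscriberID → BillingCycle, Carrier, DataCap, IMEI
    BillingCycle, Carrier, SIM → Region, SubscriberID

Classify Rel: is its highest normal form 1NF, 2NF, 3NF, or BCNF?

1NF

Candidate keys: {BillingCycle, Carrier, PlanID}, {PlanID, SubscriberID}. Prime attributes: {BillingCycle, Carrier, PlanID, SubscriberID}.
SubscriberID → BillingCycle: {SubscriberID}⁺ = {BillingCycle, SubscriberID}, which is not all of the attributes, so the left side is not a superkey — BCNF is violated.
PlanID → SIM has non-prime {SIM} on the right and a non-superkey on the left, so 3NF fails.
The proper key subset {PlanID} of {PlanID, SubscriberID} determines non-prime {SIM}, so the relation is not even in 2NF.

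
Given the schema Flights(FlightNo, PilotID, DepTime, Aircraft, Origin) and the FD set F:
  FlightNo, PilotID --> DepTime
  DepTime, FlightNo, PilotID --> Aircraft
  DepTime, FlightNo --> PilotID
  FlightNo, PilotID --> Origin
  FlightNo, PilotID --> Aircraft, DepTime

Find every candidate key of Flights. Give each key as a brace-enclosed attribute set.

No FD produces {FlightNo}, so it must be in every candidate key.
{DepTime, FlightNo} is a candidate key since {DepTime, FlightNo}⁺ = {Aircraft, DepTime, FlightNo, Origin, PilotID} covers every attribute.
{FlightNo, PilotID} is a candidate key since {FlightNo, PilotID}⁺ = {Aircraft, DepTime, FlightNo, Origin, PilotID} covers every attribute.
These are minimal and exhaustive — every other superkey contains one of them.

{DepTime, FlightNo}, {FlightNo, PilotID}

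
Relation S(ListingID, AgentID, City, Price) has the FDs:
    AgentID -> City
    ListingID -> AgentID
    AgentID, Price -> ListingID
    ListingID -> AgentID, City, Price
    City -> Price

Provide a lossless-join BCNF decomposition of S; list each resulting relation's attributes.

{AgentID, City, ListingID}; {City, Price}

Candidate keys of the original relation: {AgentID}, {ListingID}.
In {AgentID, City, ListingID, Price}, {City} is not a superkey ({City}⁺ restricted to this set is {City, Price}), so split on City -> Price into {City, Price} and {AgentID, City, ListingID}.
{City, Price} is in BCNF.
{AgentID, City, ListingID} is in BCNF.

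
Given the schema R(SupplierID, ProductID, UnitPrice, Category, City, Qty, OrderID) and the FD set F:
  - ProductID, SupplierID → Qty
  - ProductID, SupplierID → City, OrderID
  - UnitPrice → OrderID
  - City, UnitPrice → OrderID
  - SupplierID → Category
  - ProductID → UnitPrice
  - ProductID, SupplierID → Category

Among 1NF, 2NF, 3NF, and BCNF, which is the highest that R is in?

Candidate key: {ProductID, SupplierID}. Prime attributes: {ProductID, SupplierID}.
UnitPrice → OrderID breaks BCNF: {UnitPrice}⁺ = {OrderID, UnitPrice}, so {UnitPrice} is not a superkey.
UnitPrice → OrderID has non-prime {OrderID} on the right and a non-superkey on the left, so 3NF fails.
Since {ProductID} ⊂ {ProductID, SupplierID} and {ProductID}⁺ ⊇ {OrderID, UnitPrice} with {OrderID, UnitPrice} non-prime, there is a partial dependency; 2NF fails.

1NF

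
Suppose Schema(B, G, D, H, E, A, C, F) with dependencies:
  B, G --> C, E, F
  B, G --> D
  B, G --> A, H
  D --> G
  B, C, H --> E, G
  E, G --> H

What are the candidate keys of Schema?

{B} never appears on the right of any FD, so every key must include it.
{B, D} is a candidate key since {B, D}⁺ = {A, B, C, D, E, F, G, H} covers every attribute.
{B, G} is a candidate key since {B, G}⁺ = {A, B, C, D, E, F, G, H} covers every attribute.
{B, C, H} is a candidate key since {B, C, H}⁺ = {A, B, C, D, E, F, G, H} covers every attribute.
These are minimal and exhaustive — every other superkey contains one of them.

{B, C, H}, {B, D}, {B, G}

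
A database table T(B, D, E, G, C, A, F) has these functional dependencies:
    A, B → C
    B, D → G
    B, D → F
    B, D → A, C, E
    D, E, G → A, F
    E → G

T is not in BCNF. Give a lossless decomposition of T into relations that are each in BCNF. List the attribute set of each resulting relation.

Candidate key of the original relation: {B, D}.
Within {A, B, C, D, E, F, G}: {A, B}⁺ ∩ {A, B, C, D, E, F, G} = {A, B, C}, not the whole set, so A, B → C violates BCNF; decompose into {A, B, C} and {A, B, D, E, F, G}.
{A, B, C}: every determinant is a superkey — BCNF.
Within {A, B, D, E, F, G}: {D, E, G}⁺ ∩ {A, B, D, E, F, G} = {A, D, E, F, G}, not the whole set, so D, E, G → A, F violates BCNF; decompose into {A, D, E, F, G} and {B, D, E, G}.
Within {A, D, E, F, G}: {E}⁺ ∩ {A, D, E, F, G} = {E, G}, not the whole set, so E → G violates BCNF; decompose into {E, G} and {A, D, E, F}.
{E, G}: every determinant is a superkey — BCNF.
{A, D, E, F}: every determinant is a superkey — BCNF.
Within {B, D, E, G}: {E}⁺ ∩ {B, D, E, G} = {E, G}, not the whole set, so E → G violates BCNF; decompose into {E, G} and {B, D, E}.
{E, G}: every determinant is a superkey — BCNF.
{B, D, E}: every determinant is a superkey — BCNF.

{A, B, C}; {A, D, E, F}; {B, D, E}; {E, G}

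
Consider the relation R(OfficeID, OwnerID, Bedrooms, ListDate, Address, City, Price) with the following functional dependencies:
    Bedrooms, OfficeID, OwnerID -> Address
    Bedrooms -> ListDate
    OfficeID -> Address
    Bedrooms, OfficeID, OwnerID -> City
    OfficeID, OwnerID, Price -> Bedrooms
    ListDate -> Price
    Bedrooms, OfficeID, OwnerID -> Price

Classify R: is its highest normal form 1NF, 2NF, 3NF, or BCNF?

1NF

Candidate keys: {Bedrooms, OfficeID, OwnerID}, {ListDate, OfficeID, OwnerID}, {OfficeID, OwnerID, Price}. Prime attributes: {Bedrooms, ListDate, OfficeID, OwnerID, Price}.
Bedrooms -> ListDate: {Bedrooms}⁺ = {Bedrooms, ListDate, Price}, which is not all of the attributes, so the left side is not a superkey — BCNF is violated.
OfficeID -> Address determines the non-prime attribute {Address} from a non-superkey — 3NF is violated.
Since {OfficeID} ⊂ {Bedrooms, OfficeID, OwnerID} and {OfficeID}⁺ ⊇ {Address} with {Address} non-prime, there is a partial dependency; 2NF fails.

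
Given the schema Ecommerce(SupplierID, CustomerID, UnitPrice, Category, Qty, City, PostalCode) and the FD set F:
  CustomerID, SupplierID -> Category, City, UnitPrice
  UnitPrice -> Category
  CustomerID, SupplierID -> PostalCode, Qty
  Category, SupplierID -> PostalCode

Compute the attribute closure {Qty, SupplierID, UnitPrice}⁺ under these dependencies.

{Category, PostalCode, Qty, SupplierID, UnitPrice}

Start with {Qty, SupplierID, UnitPrice}.
UnitPrice -> Category applies; add {Category} → now {Category, Qty, SupplierID, UnitPrice}.
Category, SupplierID -> PostalCode applies; add {PostalCode} → now {Category, PostalCode, Qty, SupplierID, UnitPrice}.
No further FD applies.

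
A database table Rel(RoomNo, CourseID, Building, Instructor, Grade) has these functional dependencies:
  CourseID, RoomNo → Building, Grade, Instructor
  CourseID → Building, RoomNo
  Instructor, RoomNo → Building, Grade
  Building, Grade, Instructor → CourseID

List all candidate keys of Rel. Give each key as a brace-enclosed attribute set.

{Building, Grade, Instructor}, {CourseID}, {Instructor, RoomNo}

Closure of {CourseID} is {Building, CourseID, Grade, Instructor, RoomNo}, the whole schema; {CourseID} is a candidate key.
Closure of {Instructor, RoomNo} is {Building, CourseID, Grade, Instructor, RoomNo}, the whole schema; {Instructor, RoomNo} is a candidate key.
Closure of {Building, Grade, Instructor} is {Building, CourseID, Grade, Instructor, RoomNo}, the whole schema; {Building, Grade, Instructor} is a candidate key.
No proper subset of any of these is a key, and no other minimal superkey exists.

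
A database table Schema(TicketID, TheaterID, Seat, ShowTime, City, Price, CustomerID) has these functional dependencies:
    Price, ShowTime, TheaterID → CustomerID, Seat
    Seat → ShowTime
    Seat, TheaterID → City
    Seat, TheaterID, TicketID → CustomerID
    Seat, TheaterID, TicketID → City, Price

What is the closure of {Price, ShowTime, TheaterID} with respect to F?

Start with {Price, ShowTime, TheaterID}.
Price, ShowTime, TheaterID → CustomerID, Seat applies; add {CustomerID, Seat} → now {CustomerID, Price, Seat, ShowTime, TheaterID}.
Seat, TheaterID → City applies; add {City} → now {City, CustomerID, Price, Seat, ShowTime, TheaterID}.
No further FD applies.

{City, CustomerID, Price, Seat, ShowTime, TheaterID}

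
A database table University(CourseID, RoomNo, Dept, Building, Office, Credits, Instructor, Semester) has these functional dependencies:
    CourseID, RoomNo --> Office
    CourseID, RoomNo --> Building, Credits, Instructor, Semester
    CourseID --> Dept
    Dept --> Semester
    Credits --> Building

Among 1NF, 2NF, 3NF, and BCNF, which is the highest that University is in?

1NF

Candidate key: {CourseID, RoomNo}. Prime attributes: {CourseID, RoomNo}.
For CourseID --> Dept we have {CourseID}⁺ = {CourseID, Dept, Semester}; {CourseID} is not a superkey, so BCNF fails.
CourseID --> Dept determines the non-prime attribute {Dept} from a non-superkey — 3NF is violated.
The proper key subset {CourseID} of {CourseID, RoomNo} determines non-prime {Dept, Semester}, so the relation is not even in 2NF.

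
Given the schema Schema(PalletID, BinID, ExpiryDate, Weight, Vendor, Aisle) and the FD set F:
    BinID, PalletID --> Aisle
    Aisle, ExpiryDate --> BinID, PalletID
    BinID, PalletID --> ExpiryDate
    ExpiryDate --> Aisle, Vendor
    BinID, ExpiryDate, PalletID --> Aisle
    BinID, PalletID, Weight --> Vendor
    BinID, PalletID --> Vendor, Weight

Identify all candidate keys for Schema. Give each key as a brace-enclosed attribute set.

{ExpiryDate}⁺ = {Aisle, BinID, ExpiryDate, PalletID, Vendor, Weight}, which is every attribute, so {ExpiryDate} is a candidate key.
{BinID, PalletID}⁺ = {Aisle, BinID, ExpiryDate, PalletID, Vendor, Weight}, which is every attribute, so {BinID, PalletID} is a candidate key.
No proper subset of any of these is a key, and no other minimal superkey exists.

{BinID, PalletID}, {ExpiryDate}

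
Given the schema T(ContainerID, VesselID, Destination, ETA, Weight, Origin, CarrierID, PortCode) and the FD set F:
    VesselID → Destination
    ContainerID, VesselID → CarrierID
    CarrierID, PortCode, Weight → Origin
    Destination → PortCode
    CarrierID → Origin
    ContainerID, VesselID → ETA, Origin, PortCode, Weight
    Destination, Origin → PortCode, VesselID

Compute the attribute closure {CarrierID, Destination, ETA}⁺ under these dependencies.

Start with {CarrierID, Destination, ETA}.
Destination → PortCode applies; add {PortCode} → now {CarrierID, Destination, ETA, PortCode}.
CarrierID → Origin applies; add {Origin} → now {CarrierID, Destination, ETA, Origin, PortCode}.
Destination, Origin → PortCode, VesselID applies; add {VesselID} → now {CarrierID, Destination, ETA, Origin, PortCode, VesselID}.
No further FD applies.

{CarrierID, Destination, ETA, Origin, PortCode, VesselID}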